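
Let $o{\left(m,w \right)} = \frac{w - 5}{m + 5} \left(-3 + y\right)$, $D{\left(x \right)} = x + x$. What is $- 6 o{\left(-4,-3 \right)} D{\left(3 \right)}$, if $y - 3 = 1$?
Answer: $288$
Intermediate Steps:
$D{\left(x \right)} = 2 x$
$y = 4$ ($y = 3 + 1 = 4$)
$o{\left(m,w \right)} = \frac{-5 + w}{5 + m}$ ($o{\left(m,w \right)} = \frac{w - 5}{m + 5} \left(-3 + 4\right) = \frac{-5 + w}{5 + m} 1 = \frac{-5 + w}{5 + m}$)
$- 6 o{\left(-4,-3 \right)} D{\left(3 \right)} = - 6 \frac{-5 - 3}{5 - 4} \cdot 2 \cdot 3 = - 6 \cdot 1^{-1} \left(-8\right) 6 = - 6 \cdot 1 \left(-8\right) 6 = \left(-6\right) \left(-8\right) 6 = 48 \cdot 6 = 288$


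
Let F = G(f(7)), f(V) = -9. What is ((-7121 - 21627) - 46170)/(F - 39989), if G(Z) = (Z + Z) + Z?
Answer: 37459/20008 ≈ 1.8722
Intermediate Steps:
G(Z) = 3*Z (G(Z) = 2*Z + Z = 3*Z)
F = -27 (F = 3*(-9) = -27)
((-7121 - 21627) - 46170)/(F - 39989) = ((-7121 - 21627) - 46170)/(-27 - 39989) = (-28748 - 46170)/(-40016) = -74918*(-1/40016) = 37459/20008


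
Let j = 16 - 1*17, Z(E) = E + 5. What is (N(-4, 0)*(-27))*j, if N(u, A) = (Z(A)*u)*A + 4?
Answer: 108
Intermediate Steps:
Z(E) = 5 + E
N(u, A) = 4 + A*u*(5 + A) (N(u, A) = ((5 + A)*u)*A + 4 = (u*(5 + A))*A + 4 = A*u*(5 + A) + 4 = 4 + A*u*(5 + A))
j = -1 (j = 16 - 17 = -1)
(N(-4, 0)*(-27))*j = ((4 + 0*(-4)*(5 + 0))*(-27))*(-1) = ((4 + 0*(-4)*5)*(-27))*(-1) = ((4 + 0)*(-27))*(-1) = (4*(-27))*(-1) = -108*(-1) = 108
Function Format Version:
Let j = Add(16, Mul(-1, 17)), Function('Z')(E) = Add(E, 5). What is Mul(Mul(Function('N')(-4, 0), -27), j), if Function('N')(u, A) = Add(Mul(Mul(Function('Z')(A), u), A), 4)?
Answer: 108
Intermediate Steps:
Function('Z')(E) = Add(5, E)
Function('N')(u, A) = Add(4, Mul(A, u, Add(5, A))) (Function('N')(u, A) = Add(Mul(Mul(Add(5, A), u), A), 4) = Add(Mul(Mul(u, Add(5, A)), A), 4) = Add(Mul(A, u, Add(5, A)), 4) = Add(4, Mul(A, u, Add(5, A))))
j = -1 (j = Add(16, -17) = -1)
Mul(Mul(Function('N')(-4, 0), -27), j) = Mul(Mul(Add(4, Mul(0, -4, Add(5, 0))), -27), -1) = Mul(Mul(Add(4, Mul(0, -4, 5)), -27), -1) = Mul(Mul(Add(4, 0), -27), -1) = Mul(Mul(4, -27), -1) = Mul(-108, -1) = 108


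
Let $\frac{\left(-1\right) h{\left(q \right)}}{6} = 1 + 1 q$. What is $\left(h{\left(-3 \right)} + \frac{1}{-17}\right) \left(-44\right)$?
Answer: $- \frac{8932}{17} \approx -525.41$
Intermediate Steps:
$h{\left(q \right)} = -6 - 6 q$ ($h{\left(q \right)} = - 6 \left(1 + 1 q\right) = - 6 \left(1 + q\right) = -6 - 6 q$)
$\left(h{\left(-3 \right)} + \frac{1}{-17}\right) \left(-44\right) = \left(\left(-6 - -18\right) + \frac{1}{-17}\right) \left(-44\right) = \left(\left(-6 + 18\right) - \frac{1}{17}\right) \left(-44\right) = \left(12 - \frac{1}{17}\right) \left(-44\right) = \frac{203}{17} \left(-44\right) = - \frac{8932}{17}$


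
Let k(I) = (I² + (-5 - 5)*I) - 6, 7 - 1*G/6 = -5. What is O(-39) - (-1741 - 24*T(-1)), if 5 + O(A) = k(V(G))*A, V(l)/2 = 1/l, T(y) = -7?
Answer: 783131/432 ≈ 1812.8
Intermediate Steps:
G = 72 (G = 42 - 6*(-5) = 42 + 30 = 72)
V(l) = 2/l
k(I) = -6 + I² - 10*I (k(I) = (I² - 10*I) - 6 = -6 + I² - 10*I)
O(A) = -5 - 8135*A/1296 (O(A) = -5 + (-6 + (2/72)² - 20/72)*A = -5 + (-6 + (2*(1/72))² - 20/72)*A = -5 + (-6 + (1/36)² - 10*1/36)*A = -5 + (-6 + 1/1296 - 5/18)*A = -5 - 8135*A/1296)
O(-39) - (-1741 - 24*T(-1)) = (-5 - 8135/1296*(-39)) - (-1741 - 24*(-7)) = (-5 + 105755/432) - (-1741 - 1*(-168)) = 103595/432 - (-1741 + 168) = 103595/432 - 1*(-1573) = 103595/432 + 1573 = 783131/432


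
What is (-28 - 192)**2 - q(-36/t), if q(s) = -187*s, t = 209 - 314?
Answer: 1696244/35 ≈ 48464.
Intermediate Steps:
t = -105
(-28 - 192)**2 - q(-36/t) = (-28 - 192)**2 - (-187)*(-36/(-105)) = (-220)**2 - (-187)*(-36*(-1/105)) = 48400 - (-187)*12/35 = 48400 - 1*(-2244/35) = 48400 + 2244/35 = 1696244/35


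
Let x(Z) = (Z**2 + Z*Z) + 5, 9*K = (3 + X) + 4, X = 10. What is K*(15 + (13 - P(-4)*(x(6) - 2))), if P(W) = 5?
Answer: -5899/9 ≈ -655.44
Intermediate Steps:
K = 17/9 (K = ((3 + 10) + 4)/9 = (13 + 4)/9 = (1/9)*17 = 17/9 ≈ 1.8889)
x(Z) = 5 + 2*Z**2 (x(Z) = (Z**2 + Z**2) + 5 = 2*Z**2 + 5 = 5 + 2*Z**2)
K*(15 + (13 - P(-4)*(x(6) - 2))) = 17*(15 + (13 - 5*((5 + 2*6**2) - 2)))/9 = 17*(15 + (13 - 5*((5 + 2*36) - 2)))/9 = 17*(15 + (13 - 5*((5 + 72) - 2)))/9 = 17*(15 + (13 - 5*(77 - 2)))/9 = 17*(15 + (13 - 5*75))/9 = 17*(15 + (13 - 1*375))/9 = 17*(15 + (13 - 375))/9 = 17*(15 - 362)/9 = (17/9)*(-347) = -5899/9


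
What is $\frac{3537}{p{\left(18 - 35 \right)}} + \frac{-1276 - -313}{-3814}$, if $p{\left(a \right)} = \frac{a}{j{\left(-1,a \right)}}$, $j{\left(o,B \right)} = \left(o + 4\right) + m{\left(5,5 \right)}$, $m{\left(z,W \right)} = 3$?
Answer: $- \frac{80924337}{64838} \approx -1248.1$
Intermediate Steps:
$j{\left(o,B \right)} = 7 + o$ ($j{\left(o,B \right)} = \left(o + 4\right) + 3 = \left(4 + o\right) + 3 = 7 + o$)
$p{\left(a \right)} = \frac{a}{6}$ ($p{\left(a \right)} = \frac{a}{7 - 1} = \frac{a}{6}$)
$\frac{3537}{p{\left(18 - 35 \right)}} + \frac{-1276 - -313}{-3814} = \frac{3537}{\frac{1}{6} \left(18 - 35\right)} + \frac{-1276 - -313}{-3814} = \frac{3537}{\frac{1}{6} \left(18 - 35\right)} + \left(-1276 + 313\right) \left(- \frac{1}{3814}\right) = \frac{3537}{\frac{1}{6} \left(-17\right)} - - \frac{963}{3814} = \frac{3537}{- \frac{17}{6}} + \frac{963}{3814} = 3537 \left(- \frac{6}{17}\right) + \frac{963}{3814} = - \frac{21222}{17} + \frac{963}{3814} = - \frac{80924337}{64838}$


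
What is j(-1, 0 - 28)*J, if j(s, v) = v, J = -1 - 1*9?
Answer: 280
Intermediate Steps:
J = -10 (J = -1 - 9 = -10)
j(-1, 0 - 28)*J = (0 - 28)*(-10) = -28*(-10) = 280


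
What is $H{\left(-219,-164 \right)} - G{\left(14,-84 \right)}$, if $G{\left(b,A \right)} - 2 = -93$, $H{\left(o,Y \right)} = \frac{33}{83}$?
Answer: $\frac{7586}{83} \approx 91.398$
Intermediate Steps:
$H{\left(o,Y \right)} = \frac{33}{83}$ ($H{\left(o,Y \right)} = 33 \cdot \frac{1}{83} = \frac{33}{83}$)
$G{\left(b,A \right)} = -91$ ($G{\left(b,A \right)} = 2 - 93 = -91$)
$H{\left(-219,-164 \right)} - G{\left(14,-84 \right)} = \frac{33}{83} - -91 = \frac{33}{83} + 91 = \frac{7586}{83}$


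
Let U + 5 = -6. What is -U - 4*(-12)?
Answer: 59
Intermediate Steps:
U = -11 (U = -5 - 6 = -11)
-U - 4*(-12) = -1*(-11) - 4*(-12) = 11 + 48 = 59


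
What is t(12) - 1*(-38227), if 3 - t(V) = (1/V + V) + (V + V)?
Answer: 458327/12 ≈ 38194.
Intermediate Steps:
t(V) = 3 - 1/V - 3*V (t(V) = 3 - ((1/V + V) + (V + V)) = 3 - ((V + 1/V) + 2*V) = 3 - (1/V + 3*V) = 3 + (-1/V - 3*V) = 3 - 1/V - 3*V)
t(12) - 1*(-38227) = (3 - 1/12 - 3*12) - 1*(-38227) = (3 - 1*1/12 - 36) + 38227 = (3 - 1/12 - 36) + 38227 = -397/12 + 38227 = 458327/12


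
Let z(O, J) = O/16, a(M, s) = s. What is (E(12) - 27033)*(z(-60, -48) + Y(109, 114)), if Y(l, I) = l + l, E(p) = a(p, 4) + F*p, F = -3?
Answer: -23194705/4 ≈ -5.7987e+6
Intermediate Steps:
E(p) = 4 - 3*p
Y(l, I) = 2*l
z(O, J) = O/16 (z(O, J) = O*(1/16) = O/16)
(E(12) - 27033)*(z(-60, -48) + Y(109, 114)) = ((4 - 3*12) - 27033)*((1/16)*(-60) + 2*109) = ((4 - 36) - 27033)*(-15/4 + 218) = (-32 - 27033)*(857/4) = -27065*857/4 = -23194705/4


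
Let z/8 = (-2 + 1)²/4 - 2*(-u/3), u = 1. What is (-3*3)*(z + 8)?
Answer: -138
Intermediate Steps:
z = 22/3 (z = 8*((-2 + 1)²/4 - 2/((-3/1))) = 8*((-1)²*(¼) - 2/((-3*1))) = 8*(1*(¼) - 2/(-3)) = 8*(¼ - 2*(-⅓)) = 8*(¼ + ⅔) = 8*(11/12) = 22/3 ≈ 7.3333)
(-3*3)*(z + 8) = (-3*3)*(22/3 + 8) = -9*46/3 = -138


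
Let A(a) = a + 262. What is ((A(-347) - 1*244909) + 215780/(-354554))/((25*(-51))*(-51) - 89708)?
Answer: 43431909228/4375728191 ≈ 9.9256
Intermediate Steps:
A(a) = 262 + a
((A(-347) - 1*244909) + 215780/(-354554))/((25*(-51))*(-51) - 89708) = (((262 - 347) - 1*244909) + 215780/(-354554))/((25*(-51))*(-51) - 89708) = ((-85 - 244909) + 215780*(-1/354554))/(-1275*(-51) - 89708) = (-244994 - 107890/177277)/(65025 - 89708) = -43431909228/177277/(-24683) = -43431909228/177277*(-1/24683) = 43431909228/4375728191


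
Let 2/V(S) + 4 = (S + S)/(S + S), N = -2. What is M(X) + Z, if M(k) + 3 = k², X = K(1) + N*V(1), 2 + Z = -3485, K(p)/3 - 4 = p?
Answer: -29009/9 ≈ -3223.2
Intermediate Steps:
V(S) = -⅔ (V(S) = 2/(-4 + (S + S)/(S + S)) = 2/(-4 + (2*S)/((2*S))) = 2/(-4 + (2*S)*(1/(2*S))) = 2/(-4 + 1) = 2/(-3) = 2*(-⅓) = -⅔)
K(p) = 12 + 3*p
Z = -3487 (Z = -2 - 3485 = -3487)
X = 49/3 (X = (12 + 3*1) - 2*(-⅔) = (12 + 3) + 4/3 = 15 + 4/3 = 49/3 ≈ 16.333)
M(k) = -3 + k²
M(X) + Z = (-3 + (49/3)²) - 3487 = (-3 + 2401/9) - 3487 = 2374/9 - 3487 = -29009/9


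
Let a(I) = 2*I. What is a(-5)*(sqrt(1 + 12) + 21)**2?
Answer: -4540 - 420*sqrt(13) ≈ -6054.3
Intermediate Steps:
a(-5)*(sqrt(1 + 12) + 21)**2 = (2*(-5))*(sqrt(1 + 12) + 21)**2 = -10*(sqrt(13) + 21)**2 = -10*(21 + sqrt(13))**2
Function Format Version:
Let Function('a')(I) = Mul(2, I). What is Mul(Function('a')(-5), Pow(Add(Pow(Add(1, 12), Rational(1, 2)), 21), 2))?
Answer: Add(-4540, Mul(-420, Pow(13, Rational(1, 2)))) ≈ -6054.3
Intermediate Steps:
Mul(Function('a')(-5), Pow(Add(Pow(Add(1, 12), Rational(1, 2)), 21), 2)) = Mul(Mul(2, -5), Pow(Add(Pow(Add(1, 12), Rational(1, 2)), 21), 2)) = Mul(-10, Pow(Add(Pow(13, Rational(1, 2)), 21), 2)) = Mul(-10, Pow(Add(21, Pow(13, Rational(1, 2))), 2))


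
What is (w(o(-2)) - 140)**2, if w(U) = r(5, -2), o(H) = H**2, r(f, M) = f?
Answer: 18225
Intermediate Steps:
w(U) = 5
(w(o(-2)) - 140)**2 = (5 - 140)**2 = (-135)**2 = 18225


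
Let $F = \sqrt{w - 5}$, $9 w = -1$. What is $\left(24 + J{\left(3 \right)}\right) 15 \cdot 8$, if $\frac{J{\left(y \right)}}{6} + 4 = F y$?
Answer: $720 i \sqrt{46} \approx 4883.3 i$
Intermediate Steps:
$w = - \frac{1}{9}$ ($w = \frac{1}{9} \left(-1\right) = - \frac{1}{9} \approx -0.11111$)
$F = \frac{i \sqrt{46}}{3}$ ($F = \sqrt{- \frac{1}{9} - 5} = \sqrt{- \frac{46}{9}} = \frac{i \sqrt{46}}{3} \approx 2.2608 i$)
$J{\left(y \right)} = -24 + 2 i y \sqrt{46}$ ($J{\left(y \right)} = -24 + 6 \frac{i \sqrt{46}}{3} y = -24 + 6 \frac{i y \sqrt{46}}{3} = -24 + 2 i y \sqrt{46}$)
$\left(24 + J{\left(3 \right)}\right) 15 \cdot 8 = \left(24 - \left(24 - 2 i 3 \sqrt{46}\right)\right) 15 \cdot 8 = \left(24 - \left(24 - 6 i \sqrt{46}\right)\right) 15 \cdot 8 = 6 i \sqrt{46} \cdot 15 \cdot 8 = 90 i \sqrt{46} \cdot 8 = 720 i \sqrt{46}$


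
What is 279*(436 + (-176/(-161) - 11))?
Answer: 19139679/161 ≈ 1.1888e+5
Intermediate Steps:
279*(436 + (-176/(-161) - 11)) = 279*(436 + (-176*(-1/161) - 11)) = 279*(436 + (176/161 - 11)) = 279*(436 - 1595/161) = 279*(68601/161) = 19139679/161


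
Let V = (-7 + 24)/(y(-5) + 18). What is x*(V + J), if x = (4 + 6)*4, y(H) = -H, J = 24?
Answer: 22760/23 ≈ 989.57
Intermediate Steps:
x = 40 (x = 10*4 = 40)
V = 17/23 (V = (-7 + 24)/(-1*(-5) + 18) = 17/(5 + 18) = 17/23 ≈ 0.73913)
x*(V + J) = 40*(17/23 + 24) = 40*(569/23) = 22760/23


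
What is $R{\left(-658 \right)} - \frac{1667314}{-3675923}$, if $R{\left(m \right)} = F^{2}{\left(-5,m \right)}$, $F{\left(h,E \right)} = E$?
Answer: $\frac{1591543993086}{3675923} \approx 4.3296 \cdot 10^{5}$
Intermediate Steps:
$R{\left(m \right)} = m^{2}$
$R{\left(-658 \right)} - \frac{1667314}{-3675923} = \left(-658\right)^{2} - \frac{1667314}{-3675923} = 432964 - - \frac{1667314}{3675923} = 432964 + \frac{1667314}{3675923} = \frac{1591543993086}{3675923}$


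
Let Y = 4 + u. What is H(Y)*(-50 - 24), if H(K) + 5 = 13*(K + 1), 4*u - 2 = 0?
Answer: -4921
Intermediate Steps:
u = 1/2 (u = 1/2 + (1/4)*0 = 1/2 + 0 = 1/2 ≈ 0.50000)
Y = 9/2 (Y = 4 + 1/2 = 9/2 ≈ 4.5000)
H(K) = 8 + 13*K (H(K) = -5 + 13*(K + 1) = -5 + 13*(1 + K) = -5 + (13 + 13*K) = 8 + 13*K)
H(Y)*(-50 - 24) = (8 + 13*(9/2))*(-50 - 24) = (8 + 117/2)*(-74) = (133/2)*(-74) = -4921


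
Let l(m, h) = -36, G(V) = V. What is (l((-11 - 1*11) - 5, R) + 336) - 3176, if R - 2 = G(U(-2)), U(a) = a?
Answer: -2876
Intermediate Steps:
R = 0 (R = 2 - 2 = 0)
(l((-11 - 1*11) - 5, R) + 336) - 3176 = (-36 + 336) - 3176 = 300 - 3176 = -2876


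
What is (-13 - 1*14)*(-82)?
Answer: 2214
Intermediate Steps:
(-13 - 1*14)*(-82) = (-13 - 14)*(-82) = -27*(-82) = 2214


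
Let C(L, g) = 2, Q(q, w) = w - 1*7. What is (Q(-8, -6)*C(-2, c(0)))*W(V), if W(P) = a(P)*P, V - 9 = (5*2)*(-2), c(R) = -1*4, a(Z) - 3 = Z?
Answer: -2288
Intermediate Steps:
a(Z) = 3 + Z
c(R) = -4
Q(q, w) = -7 + w (Q(q, w) = w - 7 = -7 + w)
V = -11 (V = 9 + (5*2)*(-2) = 9 + 10*(-2) = 9 - 20 = -11)
W(P) = P*(3 + P) (W(P) = (3 + P)*P = P*(3 + P))
(Q(-8, -6)*C(-2, c(0)))*W(V) = ((-7 - 6)*2)*(-11*(3 - 11)) = (-13*2)*(-11*(-8)) = -26*88 = -2288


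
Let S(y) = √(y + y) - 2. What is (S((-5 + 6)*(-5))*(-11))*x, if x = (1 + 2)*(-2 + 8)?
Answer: 396 - 198*I*√10 ≈ 396.0 - 626.13*I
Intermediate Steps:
x = 18 (x = 3*6 = 18)
S(y) = -2 + √2*√y (S(y) = √(2*y) - 2 = √2*√y - 2 = -2 + √2*√y)
(S((-5 + 6)*(-5))*(-11))*x = ((-2 + √2*√((-5 + 6)*(-5)))*(-11))*18 = ((-2 + √2*√(1*(-5)))*(-11))*18 = ((-2 + √2*√(-5))*(-11))*18 = ((-2 + √2*(I*√5))*(-11))*18 = ((-2 + I*√10)*(-11))*18 = (22 - 11*I*√10)*18 = 396 - 198*I*√10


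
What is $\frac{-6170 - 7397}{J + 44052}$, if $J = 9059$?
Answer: $- \frac{13567}{53111} \approx -0.25545$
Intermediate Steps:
$\frac{-6170 - 7397}{J + 44052} = \frac{-6170 - 7397}{9059 + 44052} = - \frac{13567}{53111}$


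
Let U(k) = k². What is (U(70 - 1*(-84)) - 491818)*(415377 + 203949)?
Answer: -289907739252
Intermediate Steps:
(U(70 - 1*(-84)) - 491818)*(415377 + 203949) = ((70 - 1*(-84))² - 491818)*(415377 + 203949) = ((70 + 84)² - 491818)*619326 = (154² - 491818)*619326 = (23716 - 491818)*619326 = -468102*619326 = -289907739252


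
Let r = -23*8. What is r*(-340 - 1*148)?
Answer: 89792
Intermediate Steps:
r = -184
r*(-340 - 1*148) = -184*(-340 - 1*148) = -184*(-340 - 148) = -184*(-488) = 89792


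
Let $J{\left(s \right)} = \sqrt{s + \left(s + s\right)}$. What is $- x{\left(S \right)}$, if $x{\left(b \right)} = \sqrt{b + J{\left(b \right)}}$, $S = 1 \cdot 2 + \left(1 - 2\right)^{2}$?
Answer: $- \sqrt{6} \approx -2.4495$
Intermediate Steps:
$J{\left(s \right)} = \sqrt{3} \sqrt{s}$ ($J{\left(s \right)} = \sqrt{s + 2 s} = \sqrt{3 s} = \sqrt{3} \sqrt{s}$)
$S = 3$ ($S = 2 + \left(-1\right)^{2} = 2 + 1 = 3$)
$x{\left(b \right)} = \sqrt{b + \sqrt{3} \sqrt{b}}$
$- x{\left(S \right)} = - \sqrt{3 + \sqrt{3} \sqrt{3}} = - \sqrt{3 + 3} = - \sqrt{6}$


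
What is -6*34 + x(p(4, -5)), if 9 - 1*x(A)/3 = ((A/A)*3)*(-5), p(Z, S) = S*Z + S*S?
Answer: -132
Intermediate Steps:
p(Z, S) = S² + S*Z (p(Z, S) = S*Z + S² = S² + S*Z)
x(A) = 72 (x(A) = 27 - 3*(A/A)*3*(-5) = 27 - 3*1*3*(-5) = 27 - 9*(-5) = 27 - 3*(-15) = 27 + 45 = 72)
-6*34 + x(p(4, -5)) = -6*34 + 72 = -204 + 72 = -132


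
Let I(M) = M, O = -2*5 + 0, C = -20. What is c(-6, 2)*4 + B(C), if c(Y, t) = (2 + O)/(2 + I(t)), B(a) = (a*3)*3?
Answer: -188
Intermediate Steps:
O = -10 (O = -10 + 0 = -10)
B(a) = 9*a (B(a) = (3*a)*3 = 9*a)
c(Y, t) = -8/(2 + t) (c(Y, t) = (2 - 10)/(2 + t) = -8/(2 + t))
c(-6, 2)*4 + B(C) = -8/(2 + 2)*4 + 9*(-20) = -8/4*4 - 180 = -8*¼*4 - 180 = -2*4 - 180 = -8 - 180 = -188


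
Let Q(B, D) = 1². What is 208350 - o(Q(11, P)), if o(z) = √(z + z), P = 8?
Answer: 208350 - √2 ≈ 2.0835e+5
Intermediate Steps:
Q(B, D) = 1
o(z) = √2*√z (o(z) = √(2*z) = √2*√z)
208350 - o(Q(11, P)) = 208350 - √2*√1 = 208350 - √2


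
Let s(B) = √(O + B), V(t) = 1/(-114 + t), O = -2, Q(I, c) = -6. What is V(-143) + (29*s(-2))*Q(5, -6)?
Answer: -1/257 - 348*I ≈ -0.0038911 - 348.0*I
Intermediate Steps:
s(B) = √(-2 + B)
V(-143) + (29*s(-2))*Q(5, -6) = 1/(-114 - 143) + (29*√(-2 - 2))*(-6) = 1/(-257) + (29*√(-4))*(-6) = -1/257 + (29*(2*I))*(-6) = -1/257 + (58*I)*(-6) = -1/257 - 348*I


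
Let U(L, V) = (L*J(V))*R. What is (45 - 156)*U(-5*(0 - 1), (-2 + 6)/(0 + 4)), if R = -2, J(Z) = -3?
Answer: -3330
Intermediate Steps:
U(L, V) = 6*L (U(L, V) = (L*(-3))*(-2) = -3*L*(-2) = 6*L)
(45 - 156)*U(-5*(0 - 1), (-2 + 6)/(0 + 4)) = (45 - 156)*(6*(-5*(0 - 1))) = -666*(-5*(-1)) = -666*5 = -111*30 = -3330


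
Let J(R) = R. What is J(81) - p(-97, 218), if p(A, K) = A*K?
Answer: 21227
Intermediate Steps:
J(81) - p(-97, 218) = 81 - (-97)*218 = 81 - 1*(-21146) = 81 + 21146 = 21227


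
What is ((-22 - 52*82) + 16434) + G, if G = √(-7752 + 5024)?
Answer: 12148 + 2*I*√682 ≈ 12148.0 + 52.23*I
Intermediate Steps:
G = 2*I*√682 (G = √(-2728) = 2*I*√682 ≈ 52.23*I)
((-22 - 52*82) + 16434) + G = ((-22 - 52*82) + 16434) + 2*I*√682 = ((-22 - 4264) + 16434) + 2*I*√682 = (-4286 + 16434) + 2*I*√682 = 12148 + 2*I*√682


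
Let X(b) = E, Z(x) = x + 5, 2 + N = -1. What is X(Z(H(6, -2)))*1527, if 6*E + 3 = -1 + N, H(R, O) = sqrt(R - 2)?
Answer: -3563/2 ≈ -1781.5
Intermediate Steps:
N = -3 (N = -2 - 1 = -3)
H(R, O) = sqrt(-2 + R)
Z(x) = 5 + x
E = -7/6 (E = -1/2 + (-1 - 3)/6 = -1/2 + (1/6)*(-4) = -1/2 - 2/3 = -7/6 ≈ -1.1667)
X(b) = -7/6
X(Z(H(6, -2)))*1527 = -7/6*1527 = -3563/2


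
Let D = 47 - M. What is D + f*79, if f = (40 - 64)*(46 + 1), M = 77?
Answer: -89142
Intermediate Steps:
f = -1128 (f = -24*47 = -1128)
D = -30 (D = 47 - 1*77 = 47 - 77 = -30)
D + f*79 = -30 - 1128*79 = -30 - 89112 = -89142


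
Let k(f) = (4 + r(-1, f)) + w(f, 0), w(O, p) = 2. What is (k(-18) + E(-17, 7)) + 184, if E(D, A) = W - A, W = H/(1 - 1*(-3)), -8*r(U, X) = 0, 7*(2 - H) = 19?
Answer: 5119/28 ≈ 182.82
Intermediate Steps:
H = -5/7 (H = 2 - ⅐*19 = 2 - 19/7 = -5/7 ≈ -0.71429)
r(U, X) = 0 (r(U, X) = -⅛*0 = 0)
W = -5/28 (W = -5/(7*(1 - 1*(-3))) = -5/(7*(1 + 3)) = -5/7/4 = -5/7*¼ = -5/28 ≈ -0.17857)
k(f) = 6 (k(f) = (4 + 0) + 2 = 4 + 2 = 6)
E(D, A) = -5/28 - A
(k(-18) + E(-17, 7)) + 184 = (6 + (-5/28 - 1*7)) + 184 = (6 + (-5/28 - 7)) + 184 = (6 - 201/28) + 184 = -33/28 + 184 = 5119/28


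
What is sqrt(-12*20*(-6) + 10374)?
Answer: sqrt(11814) ≈ 108.69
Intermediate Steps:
sqrt(-12*20*(-6) + 10374) = sqrt(-240*(-6) + 10374) = sqrt(1440 + 10374) = sqrt(11814)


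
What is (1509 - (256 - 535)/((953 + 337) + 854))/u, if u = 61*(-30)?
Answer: -215705/261568 ≈ -0.82466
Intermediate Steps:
u = -1830
(1509 - (256 - 535)/((953 + 337) + 854))/u = (1509 - (256 - 535)/((953 + 337) + 854))/(-1830) = (1509 - (-279)/(1290 + 854))*(-1/1830) = (1509 - (-279)/2144)*(-1/1830) = (1509 - 1*(-279/2144))*(-1/1830) = (1509 + 279/2144)*(-1/1830) = (3235575/2144)*(-1/1830) = -215705/261568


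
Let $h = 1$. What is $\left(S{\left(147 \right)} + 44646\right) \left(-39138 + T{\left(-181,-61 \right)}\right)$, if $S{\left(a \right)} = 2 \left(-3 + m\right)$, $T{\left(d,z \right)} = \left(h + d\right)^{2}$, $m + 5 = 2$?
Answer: $-300743892$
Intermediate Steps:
$m = -3$ ($m = -5 + 2 = -3$)
$T{\left(d,z \right)} = \left(1 + d\right)^{2}$
$S{\left(a \right)} = -12$ ($S{\left(a \right)} = 2 \left(-3 - 3\right) = 2 \left(-6\right) = -12$)
$\left(S{\left(147 \right)} + 44646\right) \left(-39138 + T{\left(-181,-61 \right)}\right) = \left(-12 + 44646\right) \left(-39138 + \left(1 - 181\right)^{2}\right) = 44634 \left(-39138 + \left(-180\right)^{2}\right) = 44634 \left(-39138 + 32400\right) = 44634 \left(-6738\right) = -300743892$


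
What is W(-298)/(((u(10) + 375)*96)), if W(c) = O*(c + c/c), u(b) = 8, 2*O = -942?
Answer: 46629/12256 ≈ 3.8046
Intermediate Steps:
O = -471 (O = (½)*(-942) = -471)
W(c) = -471 - 471*c (W(c) = -471*(c + c/c) = -471*(c + 1) = -471*(1 + c) = -471 - 471*c)
W(-298)/(((u(10) + 375)*96)) = (-471 - 471*(-298))/(((8 + 375)*96)) = (-471 + 140358)/((383*96)) = 139887/36768 = 139887*(1/36768) = 46629/12256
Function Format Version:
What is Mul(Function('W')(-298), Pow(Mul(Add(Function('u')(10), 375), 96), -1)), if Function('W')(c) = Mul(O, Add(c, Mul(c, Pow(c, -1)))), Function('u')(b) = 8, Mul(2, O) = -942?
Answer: Rational(46629, 12256) ≈ 3.8046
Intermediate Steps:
O = -471 (O = Mul(Rational(1, 2), -942) = -471)
Function('W')(c) = Add(-471, Mul(-471, c)) (Function('W')(c) = Mul(-471, Add(c, Mul(c, Pow(c, -1)))) = Mul(-471, Add(c, 1)) = Mul(-471, Add(1, c)) = Add(-471, Mul(-471, c)))
Mul(Function('W')(-298), Pow(Mul(Add(Function('u')(10), 375), 96), -1)) = Mul(Add(-471, Mul(-471, -298)), Pow(Mul(Add(8, 375), 96), -1)) = Mul(Add(-471, 140358), Pow(Mul(383, 96), -1)) = Mul(139887, Pow(36768, -1)) = Mul(139887, Rational(1, 36768)) = Rational(46629, 12256)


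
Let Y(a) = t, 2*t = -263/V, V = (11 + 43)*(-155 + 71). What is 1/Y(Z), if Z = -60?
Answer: 9072/263 ≈ 34.494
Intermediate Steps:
V = -4536 (V = 54*(-84) = -4536)
t = 263/9072 (t = (-263/(-4536))/2 = (-263*(-1/4536))/2 = (½)*(263/4536) = 263/9072 ≈ 0.028990)
Y(a) = 263/9072
1/Y(Z) = 1/(263/9072) = 9072/263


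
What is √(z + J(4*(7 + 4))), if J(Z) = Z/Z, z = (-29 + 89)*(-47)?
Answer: I*√2819 ≈ 53.094*I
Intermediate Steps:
z = -2820 (z = 60*(-47) = -2820)
J(Z) = 1
√(z + J(4*(7 + 4))) = √(-2820 + 1) = √(-2819) = I*√2819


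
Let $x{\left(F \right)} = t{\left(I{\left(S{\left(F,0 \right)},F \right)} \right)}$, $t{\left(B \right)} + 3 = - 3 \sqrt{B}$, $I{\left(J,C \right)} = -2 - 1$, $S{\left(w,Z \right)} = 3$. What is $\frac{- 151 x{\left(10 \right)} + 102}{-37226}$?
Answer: $- \frac{555}{37226} - \frac{453 i \sqrt{3}}{37226} \approx -0.014909 - 0.021077 i$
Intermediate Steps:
$I{\left(J,C \right)} = -3$
$t{\left(B \right)} = -3 - 3 \sqrt{B}$
$x{\left(F \right)} = -3 - 3 i \sqrt{3}$ ($x{\left(F \right)} = -3 - 3 \sqrt{-3} = -3 - 3 i \sqrt{3}$)
$\frac{- 151 x{\left(10 \right)} + 102}{-37226} = \frac{- 151 \left(-3 - 3 i \sqrt{3}\right) + 102}{-37226} = \left(\left(453 + 453 i \sqrt{3}\right) + 102\right) \left(- \frac{1}{37226}\right) = \left(555 + 453 i \sqrt{3}\right) \left(- \frac{1}{37226}\right) = - \frac{555}{37226} - \frac{453 i \sqrt{3}}{37226}$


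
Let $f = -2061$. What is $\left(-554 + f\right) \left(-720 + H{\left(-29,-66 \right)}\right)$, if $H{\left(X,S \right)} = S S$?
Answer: $-9508140$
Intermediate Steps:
$H{\left(X,S \right)} = S^{2}$
$\left(-554 + f\right) \left(-720 + H{\left(-29,-66 \right)}\right) = \left(-554 - 2061\right) \left(-720 + \left(-66\right)^{2}\right) = - 2615 \left(-720 + 4356\right) = \left(-2615\right) 3636 = -9508140$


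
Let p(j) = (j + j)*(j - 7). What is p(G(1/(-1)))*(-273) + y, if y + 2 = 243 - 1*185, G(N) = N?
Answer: -4312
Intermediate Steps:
p(j) = 2*j*(-7 + j) (p(j) = (2*j)*(-7 + j) = 2*j*(-7 + j))
y = 56 (y = -2 + (243 - 1*185) = -2 + (243 - 185) = -2 + 58 = 56)
p(G(1/(-1)))*(-273) + y = (2*(-7 + 1/(-1))/(-1))*(-273) + 56 = (2*(-1)*(-7 - 1))*(-273) + 56 = (2*(-1)*(-8))*(-273) + 56 = 16*(-273) + 56 = -4368 + 56 = -4312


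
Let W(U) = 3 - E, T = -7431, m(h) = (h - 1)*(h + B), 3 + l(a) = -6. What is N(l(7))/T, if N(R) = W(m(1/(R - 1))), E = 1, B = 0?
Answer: -2/7431 ≈ -0.00026914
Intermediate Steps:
l(a) = -9 (l(a) = -3 - 6 = -9)
m(h) = h*(-1 + h) (m(h) = (h - 1)*(h + 0) = (-1 + h)*h = h*(-1 + h))
W(U) = 2 (W(U) = 3 - 1*1 = 3 - 1 = 2)
N(R) = 2
N(l(7))/T = 2/(-7431) = 2*(-1/7431) = -2/7431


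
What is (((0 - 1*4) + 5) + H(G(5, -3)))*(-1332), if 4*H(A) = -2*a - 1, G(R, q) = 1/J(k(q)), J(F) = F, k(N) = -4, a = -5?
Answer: -4329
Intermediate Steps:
G(R, q) = -1/4 (G(R, q) = 1/(-4) = -1/4)
H(A) = 9/4 (H(A) = (-2*(-5) - 1)/4 = (10 - 1)/4 = (1/4)*9 = 9/4)
(((0 - 1*4) + 5) + H(G(5, -3)))*(-1332) = (((0 - 1*4) + 5) + 9/4)*(-1332) = (((0 - 4) + 5) + 9/4)*(-1332) = ((-4 + 5) + 9/4)*(-1332) = (1 + 9/4)*(-1332) = (13/4)*(-1332) = -4329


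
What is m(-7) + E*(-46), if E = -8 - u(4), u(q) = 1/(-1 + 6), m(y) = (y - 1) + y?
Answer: 1811/5 ≈ 362.20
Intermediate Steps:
m(y) = -1 + 2*y (m(y) = (-1 + y) + y = -1 + 2*y)
u(q) = ⅕ (u(q) = 1/5 = ⅕)
E = -41/5 (E = -8 - 1*⅕ = -8 - ⅕ = -41/5 ≈ -8.2000)
m(-7) + E*(-46) = (-1 + 2*(-7)) - 41/5*(-46) = (-1 - 14) + 1886/5 = -15 + 1886/5 = 1811/5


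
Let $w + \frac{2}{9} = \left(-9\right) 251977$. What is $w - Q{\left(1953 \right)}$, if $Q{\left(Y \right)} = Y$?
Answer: $- \frac{20427716}{9} \approx -2.2697 \cdot 10^{6}$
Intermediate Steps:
$w = - \frac{20410139}{9}$ ($w = - \frac{2}{9} - 2267793 = - \frac{20410139}{9} \approx -2.2678 \cdot 10^{6}$)
$w - Q{\left(1953 \right)} = - \frac{20410139}{9} - 1953 = - \frac{20427716}{9}$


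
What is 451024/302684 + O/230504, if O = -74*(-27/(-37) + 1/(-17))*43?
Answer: 109773950369/74130489782 ≈ 1.4808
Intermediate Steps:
O = -36292/17 (O = -74*(-27*(-1/37) + 1*(-1/17))*43 = -74*(27/37 - 1/17)*43 = -74*422/629*43 = -844/17*43 = -36292/17 ≈ -2134.8)
451024/302684 + O/230504 = 451024/302684 - 36292/17/230504 = 451024*(1/302684) - 36292/17*1/230504 = 112756/75671 - 9073/979642 = 109773950369/74130489782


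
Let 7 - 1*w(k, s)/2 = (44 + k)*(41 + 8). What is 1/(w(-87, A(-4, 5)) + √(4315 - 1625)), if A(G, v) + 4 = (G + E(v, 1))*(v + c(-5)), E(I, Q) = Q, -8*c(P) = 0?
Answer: 2114/8936647 - √2690/17873294 ≈ 0.00023365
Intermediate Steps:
c(P) = 0 (c(P) = -⅛*0 = 0)
A(G, v) = -4 + v*(1 + G) (A(G, v) = -4 + (G + 1)*(v + 0) = -4 + (1 + G)*v = -4 + v*(1 + G))
w(k, s) = -4298 - 98*k (w(k, s) = 14 - 2*(44 + k)*(41 + 8) = 14 - 2*(44 + k)*49 = 14 - 2*(2156 + 49*k) = 14 + (-4312 - 98*k) = -4298 - 98*k)
1/(w(-87, A(-4, 5)) + √(4315 - 1625)) = 1/((-4298 - 98*(-87)) + √(4315 - 1625)) = 1/((-4298 + 8526) + √2690) = 1/(4228 + √2690)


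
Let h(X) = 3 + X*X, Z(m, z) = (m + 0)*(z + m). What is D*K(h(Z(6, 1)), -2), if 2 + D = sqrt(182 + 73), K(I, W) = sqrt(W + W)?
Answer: 2*I*(-2 + sqrt(255)) ≈ 27.937*I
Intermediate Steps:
Z(m, z) = m*(m + z)
h(X) = 3 + X**2
K(I, W) = sqrt(2)*sqrt(W) (K(I, W) = sqrt(2*W) = sqrt(2)*sqrt(W))
D = -2 + sqrt(255) (D = -2 + sqrt(182 + 73) = -2 + sqrt(255) ≈ 13.969)
D*K(h(Z(6, 1)), -2) = (-2 + sqrt(255))*(sqrt(2)*sqrt(-2)) = (-2 + sqrt(255))*(sqrt(2)*(I*sqrt(2))) = (-2 + sqrt(255))*(2*I) = 2*I*(-2 + sqrt(255))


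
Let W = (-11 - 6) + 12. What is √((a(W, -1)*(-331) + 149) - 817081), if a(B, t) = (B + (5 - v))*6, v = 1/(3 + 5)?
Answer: I*√3266735/2 ≈ 903.71*I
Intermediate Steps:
v = ⅛ (v = 1/8 = ⅛ ≈ 0.12500)
W = -5 (W = -17 + 12 = -5)
a(B, t) = 117/4 + 6*B (a(B, t) = (B + (5 - 1*⅛))*6 = (B + (5 - ⅛))*6 = (B + 39/8)*6 = (39/8 + B)*6 = 117/4 + 6*B)
√((a(W, -1)*(-331) + 149) - 817081) = √(((117/4 + 6*(-5))*(-331) + 149) - 817081) = √(((117/4 - 30)*(-331) + 149) - 817081) = √((-¾*(-331) + 149) - 817081) = √((993/4 + 149) - 817081) = √(1589/4 - 817081) = √(-3266735/4) = I*√3266735/2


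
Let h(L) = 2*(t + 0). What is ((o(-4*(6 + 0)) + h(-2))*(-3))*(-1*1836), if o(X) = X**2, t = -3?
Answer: 3139560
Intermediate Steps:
h(L) = -6 (h(L) = 2*(-3 + 0) = 2*(-3) = -6)
((o(-4*(6 + 0)) + h(-2))*(-3))*(-1*1836) = (((-4*(6 + 0))**2 - 6)*(-3))*(-1*1836) = (((-4*6)**2 - 6)*(-3))*(-1836) = (((-24)**2 - 6)*(-3))*(-1836) = ((576 - 6)*(-3))*(-1836) = (570*(-3))*(-1836) = -1710*(-1836) = 3139560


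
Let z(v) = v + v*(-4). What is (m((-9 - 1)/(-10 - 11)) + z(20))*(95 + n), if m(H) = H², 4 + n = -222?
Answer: 3453160/441 ≈ 7830.3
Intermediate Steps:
n = -226 (n = -4 - 222 = -226)
z(v) = -3*v (z(v) = v - 4*v = -3*v)
(m((-9 - 1)/(-10 - 11)) + z(20))*(95 + n) = (((-9 - 1)/(-10 - 11))² - 3*20)*(95 - 226) = ((-10/(-21))² - 60)*(-131) = ((-10*(-1/21))² - 60)*(-131) = ((10/21)² - 60)*(-131) = (100/441 - 60)*(-131) = -26360/441*(-131) = 3453160/441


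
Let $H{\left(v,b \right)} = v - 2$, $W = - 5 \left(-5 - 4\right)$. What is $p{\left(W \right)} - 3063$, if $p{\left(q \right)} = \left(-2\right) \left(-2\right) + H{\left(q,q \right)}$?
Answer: $-3016$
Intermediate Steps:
$W = 45$ ($W = \left(-5\right) \left(-9\right) = 45$)
$H{\left(v,b \right)} = -2 + v$
$p{\left(q \right)} = 2 + q$ ($p{\left(q \right)} = \left(-2\right) \left(-2\right) + \left(-2 + q\right) = 4 + \left(-2 + q\right) = 2 + q$)
$p{\left(W \right)} - 3063 = \left(2 + 45\right) - 3063 = 47 - 3063 = -3016$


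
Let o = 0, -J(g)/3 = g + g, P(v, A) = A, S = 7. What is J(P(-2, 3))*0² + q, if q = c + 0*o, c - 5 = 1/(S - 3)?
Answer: 21/4 ≈ 5.2500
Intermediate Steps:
J(g) = -6*g (J(g) = -3*(g + g) = -6*g)
c = 21/4 (c = 5 + 1/(7 - 3) = 5 + 1/4 = 5 + ¼ = 21/4 ≈ 5.2500)
q = 21/4 (q = 21/4 + 0*0 = 21/4 + 0 = 21/4 ≈ 5.2500)
J(P(-2, 3))*0² + q = -6*3*0² + 21/4 = -18*0 + 21/4 = 0 + 21/4 = 21/4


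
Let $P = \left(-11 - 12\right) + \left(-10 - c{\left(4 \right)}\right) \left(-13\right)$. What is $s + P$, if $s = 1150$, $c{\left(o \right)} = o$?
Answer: $1309$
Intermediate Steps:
$P = 159$ ($P = \left(-11 - 12\right) + \left(-10 - 4\right) \left(-13\right) = -23 + \left(-10 - 4\right) \left(-13\right) = -23 - -182 = -23 + 182 = 159$)
$s + P = 1150 + 159 = 1309$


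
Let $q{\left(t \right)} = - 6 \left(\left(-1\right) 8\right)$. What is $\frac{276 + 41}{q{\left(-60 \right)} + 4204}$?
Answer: $\frac{317}{4252} \approx 0.074553$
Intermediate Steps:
$q{\left(t \right)} = 48$ ($q{\left(t \right)} = \left(-6\right) \left(-8\right) = 48$)
$\frac{276 + 41}{q{\left(-60 \right)} + 4204} = \frac{276 + 41}{48 + 4204} = \frac{317}{4252}$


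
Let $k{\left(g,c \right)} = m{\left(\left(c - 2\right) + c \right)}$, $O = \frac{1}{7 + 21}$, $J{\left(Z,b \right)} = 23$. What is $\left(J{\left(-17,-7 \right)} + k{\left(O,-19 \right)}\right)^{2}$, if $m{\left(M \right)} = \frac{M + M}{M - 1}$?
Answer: $\frac{1046529}{1681} \approx 622.56$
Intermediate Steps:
$O = \frac{1}{28} \approx 0.035714$
$m{\left(M \right)} = \frac{2 M}{-1 + M}$
$k{\left(g,c \right)} = \frac{2 \left(-2 + 2 c\right)}{-3 + 2 c}$ ($k{\left(g,c \right)} = \frac{2 \left(\left(c - 2\right) + c\right)}{-1 + \left(\left(c - 2\right) + c\right)} = \frac{2 \left(\left(-2 + c\right) + c\right)}{-1 + \left(\left(-2 + c\right) + c\right)} = \frac{2 \left(-2 + 2 c\right)}{-1 + \left(-2 + 2 c\right)} = \frac{2 \left(-2 + 2 c\right)}{-3 + 2 c}$)
$\left(J{\left(-17,-7 \right)} + k{\left(O,-19 \right)}\right)^{2} = \left(23 + \frac{4 \left(-1 - 19\right)}{-3 + 2 \left(-19\right)}\right)^{2} = \left(23 + 4 \frac{1}{-3 - 38} \left(-20\right)\right)^{2} = \left(23 + 4 \frac{1}{-41} \left(-20\right)\right)^{2} = \left(23 + 4 \left(- \frac{1}{41}\right) \left(-20\right)\right)^{2} = \left(23 + \frac{80}{41}\right)^{2} = \left(\frac{1023}{41}\right)^{2} = \frac{1046529}{1681}$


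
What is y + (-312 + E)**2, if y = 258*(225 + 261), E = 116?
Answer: 163804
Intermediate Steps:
y = 125388 (y = 258*486 = 125388)
y + (-312 + E)**2 = 125388 + (-312 + 116)**2 = 125388 + (-196)**2 = 125388 + 38416 = 163804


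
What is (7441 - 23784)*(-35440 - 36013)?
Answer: 1167756379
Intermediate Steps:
(7441 - 23784)*(-35440 - 36013) = -16343*(-71453) = 1167756379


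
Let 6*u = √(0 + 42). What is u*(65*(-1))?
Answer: -65*√42/6 ≈ -70.208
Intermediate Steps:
u = √42/6 (u = √(0 + 42)/6 = √42/6 ≈ 1.0801)
u*(65*(-1)) = (√42/6)*(65*(-1)) = (√42/6)*(-65) = -65*√42/6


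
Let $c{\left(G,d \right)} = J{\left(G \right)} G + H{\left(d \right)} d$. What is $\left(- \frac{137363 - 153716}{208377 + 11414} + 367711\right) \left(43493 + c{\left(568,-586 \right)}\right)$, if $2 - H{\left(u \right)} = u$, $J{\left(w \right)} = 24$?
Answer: $- \frac{1787001838495694}{16907} \approx -1.057 \cdot 10^{11}$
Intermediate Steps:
$H{\left(u \right)} = 2 - u$
$c{\left(G,d \right)} = 24 G + d \left(2 - d\right)$ ($c{\left(G,d \right)} = 24 G + \left(2 - d\right) d = 24 G + d \left(2 - d\right)$)
$\left(- \frac{137363 - 153716}{208377 + 11414} + 367711\right) \left(43493 + c{\left(568,-586 \right)}\right) = \left(- \frac{137363 - 153716}{208377 + 11414} + 367711\right) \left(43493 + \left(24 \cdot 568 - - 586 \left(-2 - 586\right)\right)\right) = \left(- \frac{-16353}{219791} + 367711\right) \left(43493 + \left(13632 - \left(-586\right) \left(-588\right)\right)\right) = \left(- \frac{-16353}{219791} + 367711\right) \left(43493 + \left(13632 - 344568\right)\right) = \left(\left(-1\right) \left(- \frac{16353}{219791}\right) + 367711\right) \left(43493 - 330936\right) = \left(\frac{16353}{219791} + 367711\right) \left(-287443\right) = \frac{80819584754}{219791} \left(-287443\right) = - \frac{1787001838495694}{16907}$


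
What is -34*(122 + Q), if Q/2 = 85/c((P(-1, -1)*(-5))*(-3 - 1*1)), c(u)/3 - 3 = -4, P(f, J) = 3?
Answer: -6664/3 ≈ -2221.3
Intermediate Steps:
c(u) = -3 (c(u) = 9 + 3*(-4) = 9 - 12 = -3)
Q = -170/3 (Q = 2*(85/(-3)) = 2*(85*(-⅓)) = 2*(-85/3) = -170/3 ≈ -56.667)
-34*(122 + Q) = -34*(122 - 170/3) = -34*196/3 = -6664/3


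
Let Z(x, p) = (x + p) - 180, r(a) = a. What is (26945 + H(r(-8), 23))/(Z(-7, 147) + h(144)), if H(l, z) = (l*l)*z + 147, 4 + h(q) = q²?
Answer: 7141/5173 ≈ 1.3804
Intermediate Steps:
h(q) = -4 + q²
Z(x, p) = -180 + p + x (Z(x, p) = (p + x) - 180 = -180 + p + x)
H(l, z) = 147 + z*l² (H(l, z) = l²*z + 147 = z*l² + 147 = 147 + z*l²)
(26945 + H(r(-8), 23))/(Z(-7, 147) + h(144)) = (26945 + (147 + 23*(-8)²))/((-180 + 147 - 7) + (-4 + 144²)) = (26945 + (147 + 23*64))/(-40 + (-4 + 20736)) = (26945 + (147 + 1472))/(-40 + 20732) = (26945 + 1619)/20692 = 28564*(1/20692) = 7141/5173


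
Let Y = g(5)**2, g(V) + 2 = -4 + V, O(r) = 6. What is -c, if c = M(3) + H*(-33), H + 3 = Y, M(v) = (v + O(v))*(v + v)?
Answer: -120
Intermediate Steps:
g(V) = -6 + V (g(V) = -2 + (-4 + V) = -6 + V)
M(v) = 2*v*(6 + v) (M(v) = (v + 6)*(v + v) = (6 + v)*(2*v) = 2*v*(6 + v))
Y = 1 (Y = (-6 + 5)**2 = (-1)**2 = 1)
H = -2 (H = -3 + 1 = -2)
c = 120 (c = 2*3*(6 + 3) - 2*(-33) = 2*3*9 + 66 = 54 + 66 = 120)
-c = -1*120 = -120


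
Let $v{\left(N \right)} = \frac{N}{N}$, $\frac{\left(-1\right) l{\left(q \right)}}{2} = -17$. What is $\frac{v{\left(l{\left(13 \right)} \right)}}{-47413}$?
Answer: $- \frac{1}{47413} \approx -2.1091 \cdot 10^{-5}$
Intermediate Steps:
$l{\left(q \right)} = 34$ ($l{\left(q \right)} = \left(-2\right) \left(-17\right) = 34$)
$v{\left(N \right)} = 1$
$\frac{v{\left(l{\left(13 \right)} \right)}}{-47413} = 1 \frac{1}{-47413} = 1 \left(- \frac{1}{47413}\right) = - \frac{1}{47413}$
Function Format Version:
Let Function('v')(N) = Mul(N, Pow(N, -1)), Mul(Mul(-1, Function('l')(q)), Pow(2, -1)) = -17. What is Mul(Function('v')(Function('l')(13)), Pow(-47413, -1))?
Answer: Rational(-1, 47413) ≈ -2.1091e-5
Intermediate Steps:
Function('l')(q) = 34 (Function('l')(q) = Mul(-2, -17) = 34)
Function('v')(N) = 1
Mul(Function('v')(Function('l')(13)), Pow(-47413, -1)) = Mul(1, Pow(-47413, -1)) = Mul(1, Rational(-1, 47413)) = Rational(-1, 47413)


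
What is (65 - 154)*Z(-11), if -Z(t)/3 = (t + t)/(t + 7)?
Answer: 2937/2 ≈ 1468.5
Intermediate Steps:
Z(t) = -6*t/(7 + t) (Z(t) = -3*(t + t)/(t + 7) = -3*2*t/(7 + t) = -6*t/(7 + t))
(65 - 154)*Z(-11) = (65 - 154)*(-6*(-11)/(7 - 11)) = -(-534)*(-11)/(-4) = -(-534)*(-11)*(-1)/4 = -89*(-33/2) = 2937/2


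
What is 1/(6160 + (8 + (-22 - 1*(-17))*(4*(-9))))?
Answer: 1/6348 ≈ 0.00015753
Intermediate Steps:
1/(6160 + (8 + (-22 - 1*(-17))*(4*(-9)))) = 1/(6160 + (8 + (-22 + 17)*(-36))) = 1/(6160 + (8 - 5*(-36))) = 1/(6160 + (8 + 180)) = 1/(6160 + 188) = 1/6348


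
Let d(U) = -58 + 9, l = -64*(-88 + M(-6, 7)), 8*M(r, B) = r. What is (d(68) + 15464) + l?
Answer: 21095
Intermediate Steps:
M(r, B) = r/8
l = 5680 (l = -64*(-88 + (⅛)*(-6)) = -64*(-88 - ¾) = -64*(-355/4) = 5680)
d(U) = -49
(d(68) + 15464) + l = (-49 + 15464) + 5680 = 15415 + 5680 = 21095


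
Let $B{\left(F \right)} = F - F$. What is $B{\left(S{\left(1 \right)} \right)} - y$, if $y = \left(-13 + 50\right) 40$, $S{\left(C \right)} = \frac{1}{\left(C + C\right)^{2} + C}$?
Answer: $-1480$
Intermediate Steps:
$S{\left(C \right)} = \frac{1}{C + 4 C^{2}}$ ($S{\left(C \right)} = \frac{1}{\left(2 C\right)^{2} + C} = \frac{1}{4 C^{2} + C} = \frac{1}{C + 4 C^{2}}$)
$B{\left(F \right)} = 0$
$y = 1480$ ($y = 37 \cdot 40 = 1480$)
$B{\left(S{\left(1 \right)} \right)} - y = 0 - 1480 = -1480$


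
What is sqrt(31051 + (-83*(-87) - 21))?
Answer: sqrt(38251) ≈ 195.58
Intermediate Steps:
sqrt(31051 + (-83*(-87) - 21)) = sqrt(31051 + (7221 - 21)) = sqrt(31051 + 7200) = sqrt(38251)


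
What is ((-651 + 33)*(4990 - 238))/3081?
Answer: -978912/1027 ≈ -953.18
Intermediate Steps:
((-651 + 33)*(4990 - 238))/3081 = -618*4752*(1/3081) = -2936736*1/3081 = -978912/1027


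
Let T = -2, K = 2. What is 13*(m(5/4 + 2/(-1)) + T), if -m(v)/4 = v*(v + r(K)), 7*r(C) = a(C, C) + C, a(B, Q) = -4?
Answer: -1859/28 ≈ -66.393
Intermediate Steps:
r(C) = -4/7 + C/7 (r(C) = (-4 + C)/7 = -4/7 + C/7)
m(v) = -4*v*(-2/7 + v) (m(v) = -4*v*(v + (-4/7 + (1/7)*2)) = -4*v*(v + (-4/7 + 2/7)) = -4*v*(v - 2/7) = -4*v*(-2/7 + v))
13*(m(5/4 + 2/(-1)) + T) = 13*(4*(5/4 + 2/(-1))*(2 - 7*(5/4 + 2/(-1)))/7 - 2) = 13*(4*(5*(1/4) + 2*(-1))*(2 - 7*(5*(1/4) + 2*(-1)))/7 - 2) = 13*(4*(5/4 - 2)*(2 - 7*(5/4 - 2))/7 - 2) = 13*((4/7)*(-3/4)*(2 - 7*(-3/4)) - 2) = 13*((4/7)*(-3/4)*(2 + 21/4) - 2) = 13*((4/7)*(-3/4)*(29/4) - 2) = 13*(-87/28 - 2) = 13*(-143/28) = -1859/28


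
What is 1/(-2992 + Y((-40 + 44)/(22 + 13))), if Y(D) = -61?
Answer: -1/3053 ≈ -0.00032755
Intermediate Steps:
1/(-2992 + Y((-40 + 44)/(22 + 13))) = 1/(-2992 - 61) = 1/(-3053) = -1/3053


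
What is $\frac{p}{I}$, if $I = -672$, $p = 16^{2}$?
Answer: $- \frac{8}{21} \approx -0.38095$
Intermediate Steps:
$p = 256$
$\frac{p}{I} = \frac{256}{-672} = 256 \left(- \frac{1}{672}\right) = - \frac{8}{21}$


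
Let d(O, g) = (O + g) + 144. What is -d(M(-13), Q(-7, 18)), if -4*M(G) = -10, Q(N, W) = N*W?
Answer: -41/2 ≈ -20.500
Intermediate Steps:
M(G) = 5/2 (M(G) = -¼*(-10) = 5/2)
d(O, g) = 144 + O + g
-d(M(-13), Q(-7, 18)) = -(144 + 5/2 - 7*18) = -(144 + 5/2 - 126) = -1*41/2 = -41/2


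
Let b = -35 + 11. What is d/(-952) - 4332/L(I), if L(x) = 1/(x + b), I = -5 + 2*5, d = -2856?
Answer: 82311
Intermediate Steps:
b = -24
I = 5 (I = -5 + 10 = 5)
L(x) = 1/(-24 + x) (L(x) = 1/(x - 24) = 1/(-24 + x))
d/(-952) - 4332/L(I) = -2856/(-952) - 4332/(1/(-24 + 5)) = -2856*(-1/952) - 4332/(1/(-19)) = 3 - 4332/(-1/19) = 3 - 4332*(-19) = 3 + 82308 = 82311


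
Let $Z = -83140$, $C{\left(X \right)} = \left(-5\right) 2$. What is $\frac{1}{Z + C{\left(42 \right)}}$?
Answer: $- \frac{1}{83150} \approx -1.2026 \cdot 10^{-5}$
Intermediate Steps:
$C{\left(X \right)} = -10$
$\frac{1}{Z + C{\left(42 \right)}} = \frac{1}{-83140 - 10} = \frac{1}{-83150} = - \frac{1}{83150}$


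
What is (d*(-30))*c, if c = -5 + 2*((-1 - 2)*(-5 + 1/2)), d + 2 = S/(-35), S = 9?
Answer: 10428/7 ≈ 1489.7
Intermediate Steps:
d = -79/35 (d = -2 + 9/(-35) = -2 + 9*(-1/35) = -2 - 9/35 = -79/35 ≈ -2.2571)
c = 22 (c = -5 + 2*(-3*(-5 + 1*(1/2))) = -5 + 2*(-3*(-5 + 1/2)) = -5 + 2*(-3*(-9/2)) = -5 + 2*(27/2) = -5 + 27 = 22)
(d*(-30))*c = -79/35*(-30)*22 = (474/7)*22 = 10428/7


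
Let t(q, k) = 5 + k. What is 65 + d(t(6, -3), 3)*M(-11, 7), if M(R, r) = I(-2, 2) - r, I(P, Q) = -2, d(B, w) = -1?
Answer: 74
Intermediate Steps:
M(R, r) = -2 - r
65 + d(t(6, -3), 3)*M(-11, 7) = 65 - (-2 - 1*7) = 65 - (-2 - 7) = 65 - 1*(-9) = 65 + 9 = 74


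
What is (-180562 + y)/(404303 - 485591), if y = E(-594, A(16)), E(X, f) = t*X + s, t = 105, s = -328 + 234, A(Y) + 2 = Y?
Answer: 121513/40644 ≈ 2.9897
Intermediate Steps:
A(Y) = -2 + Y
s = -94
E(X, f) = -94 + 105*X (E(X, f) = 105*X - 94 = -94 + 105*X)
y = -62464 (y = -94 + 105*(-594) = -94 - 62370 = -62464)
(-180562 + y)/(404303 - 485591) = (-180562 - 62464)/(404303 - 485591) = -243026/(-81288) = -243026*(-1/81288) = 121513/40644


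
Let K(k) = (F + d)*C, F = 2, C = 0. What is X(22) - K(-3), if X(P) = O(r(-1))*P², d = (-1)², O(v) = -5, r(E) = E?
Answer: -2420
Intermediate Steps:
d = 1
X(P) = -5*P²
K(k) = 0 (K(k) = (2 + 1)*0 = 3*0 = 0)
X(22) - K(-3) = -5*22² - 1*0 = -5*484 + 0 = -2420 + 0 = -2420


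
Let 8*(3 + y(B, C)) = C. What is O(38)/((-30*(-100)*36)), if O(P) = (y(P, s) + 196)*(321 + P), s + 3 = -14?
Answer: 182731/288000 ≈ 0.63448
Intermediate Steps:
s = -17 (s = -3 - 14 = -17)
y(B, C) = -3 + C/8
O(P) = 490167/8 + 1527*P/8 (O(P) = ((-3 + (1/8)*(-17)) + 196)*(321 + P) = ((-3 - 17/8) + 196)*(321 + P) = (-41/8 + 196)*(321 + P) = 1527*(321 + P)/8 = 490167/8 + 1527*P/8)
O(38)/((-30*(-100)*36)) = (490167/8 + (1527/8)*38)/((-30*(-100)*36)) = (490167/8 + 29013/4)/((3000*36)) = (548193/8)/108000 = (548193/8)*(1/108000) = 182731/288000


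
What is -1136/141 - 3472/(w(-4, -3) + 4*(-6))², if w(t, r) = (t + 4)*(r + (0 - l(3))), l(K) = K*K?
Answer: -23831/1692 ≈ -14.085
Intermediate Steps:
l(K) = K²
w(t, r) = (-9 + r)*(4 + t) (w(t, r) = (t + 4)*(r + (0 - 1*3²)) = (4 + t)*(r + (0 - 1*9)) = (4 + t)*(r + (0 - 9)) = (4 + t)*(r - 9) = (4 + t)*(-9 + r) = (-9 + r)*(4 + t))
-1136/141 - 3472/(w(-4, -3) + 4*(-6))² = -1136/141 - 3472/((-36 - 9*(-4) + 4*(-3) - 3*(-4)) + 4*(-6))² = -1136*1/141 - 3472/((-36 + 36 - 12 + 12) - 24)² = -1136/141 - 3472/(0 - 24)² = -1136/141 - 3472/((-24)²) = -1136/141 - 3472/576 = -1136/141 - 3472*1/576 = -1136/141 - 217/36 = -23831/1692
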